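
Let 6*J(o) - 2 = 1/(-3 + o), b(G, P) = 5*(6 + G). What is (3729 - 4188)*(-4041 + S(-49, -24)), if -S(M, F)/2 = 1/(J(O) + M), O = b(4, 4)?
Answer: 25453422261/13723 ≈ 1.8548e+6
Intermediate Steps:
b(G, P) = 30 + 5*G
O = 50 (O = 30 + 5*4 = 30 + 20 = 50)
J(o) = ⅓ + 1/(6*(-3 + o))
S(M, F) = -2/(95/282 + M) (S(M, F) = -2/((-5 + 2*50)/(6*(-3 + 50)) + M) = -2/((⅙)*(-5 + 100)/47 + M) = -2/((⅙)*(1/47)*95 + M) = -2/(95/282 + M))
(3729 - 4188)*(-4041 + S(-49, -24)) = (3729 - 4188)*(-4041 - 564/(95 + 282*(-49))) = -459*(-4041 - 564/(95 - 13818)) = -459*(-4041 - 564/(-13723)) = -459*(-4041 - 564*(-1/13723)) = -459*(-4041 + 564/13723) = -459*(-55454079/13723) = 25453422261/13723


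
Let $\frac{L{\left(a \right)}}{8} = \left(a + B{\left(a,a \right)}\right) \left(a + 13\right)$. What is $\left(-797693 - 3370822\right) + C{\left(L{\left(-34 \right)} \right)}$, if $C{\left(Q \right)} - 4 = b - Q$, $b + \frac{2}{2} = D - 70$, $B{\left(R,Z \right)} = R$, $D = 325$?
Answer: $-4179681$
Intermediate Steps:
$b = 254$ ($b = -1 + \left(325 - 70\right) = -1 + 255 = 254$)
$L{\left(a \right)} = 16 a \left(13 + a\right)$ ($L{\left(a \right)} = 8 \left(a + a\right) \left(a + 13\right) = 8 \cdot 2 a \left(13 + a\right) = 16 a \left(13 + a\right)$)
$C{\left(Q \right)} = 258 - Q$ ($C{\left(Q \right)} = 4 - \left(-254 + Q\right) = 258 - Q$)
$\left(-797693 - 3370822\right) + C{\left(L{\left(-34 \right)} \right)} = \left(-797693 - 3370822\right) + \left(258 - 16 \left(-34\right) \left(13 - 34\right)\right) = -4168515 + \left(258 - 16 \left(-34\right) \left(-21\right)\right) = -4168515 + \left(258 - 11424\right) = -4168515 - 11166 = -4179681$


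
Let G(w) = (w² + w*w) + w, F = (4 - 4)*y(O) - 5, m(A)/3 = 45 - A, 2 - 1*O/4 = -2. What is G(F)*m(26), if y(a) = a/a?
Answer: 2565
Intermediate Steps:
O = 16 (O = 8 - 4*(-2) = 8 + 8 = 16)
y(a) = 1
m(A) = 135 - 3*A (m(A) = 3*(45 - A) = 135 - 3*A)
F = -5 (F = (4 - 4)*1 - 5 = 0*1 - 5 = 0 - 5 = -5)
G(w) = w + 2*w² (G(w) = (w² + w²) + w = 2*w² + w = w + 2*w²)
G(F)*m(26) = (-5*(1 + 2*(-5)))*(135 - 3*26) = (-5*(1 - 10))*(135 - 78) = -5*(-9)*57 = 45*57 = 2565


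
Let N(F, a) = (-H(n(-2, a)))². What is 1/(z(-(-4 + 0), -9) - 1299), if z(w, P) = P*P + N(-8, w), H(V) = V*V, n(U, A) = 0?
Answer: -1/1218 ≈ -0.00082102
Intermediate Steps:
H(V) = V²
N(F, a) = 0 (N(F, a) = (-1*0²)² = (-1*0)² = 0² = 0)
z(w, P) = P² (z(w, P) = P*P + 0 = P² + 0 = P²)
1/(z(-(-4 + 0), -9) - 1299) = 1/((-9)² - 1299) = 1/(81 - 1299) = 1/(-1218) = -1/1218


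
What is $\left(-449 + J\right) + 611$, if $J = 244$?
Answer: $406$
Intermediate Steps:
$\left(-449 + J\right) + 611 = \left(-449 + 244\right) + 611 = -205 + 611 = 406$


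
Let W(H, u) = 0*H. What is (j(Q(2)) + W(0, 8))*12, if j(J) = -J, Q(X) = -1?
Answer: 12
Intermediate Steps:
W(H, u) = 0
(j(Q(2)) + W(0, 8))*12 = (-1*(-1) + 0)*12 = (1 + 0)*12 = 1*12 = 12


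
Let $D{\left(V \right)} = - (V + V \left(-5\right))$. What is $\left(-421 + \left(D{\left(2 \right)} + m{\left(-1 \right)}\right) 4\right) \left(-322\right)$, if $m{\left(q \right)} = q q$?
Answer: $123970$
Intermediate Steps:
$m{\left(q \right)} = q^{2}$
$D{\left(V \right)} = 4 V$ ($D{\left(V \right)} = - (V - 5 V) = - \left(-4\right) V = 4 V$)
$\left(-421 + \left(D{\left(2 \right)} + m{\left(-1 \right)}\right) 4\right) \left(-322\right) = \left(-421 + \left(4 \cdot 2 + \left(-1\right)^{2}\right) 4\right) \left(-322\right) = \left(-421 + \left(8 + 1\right) 4\right) \left(-322\right) = \left(-421 + 9 \cdot 4\right) \left(-322\right) = \left(-421 + 36\right) \left(-322\right) = \left(-385\right) \left(-322\right) = 123970$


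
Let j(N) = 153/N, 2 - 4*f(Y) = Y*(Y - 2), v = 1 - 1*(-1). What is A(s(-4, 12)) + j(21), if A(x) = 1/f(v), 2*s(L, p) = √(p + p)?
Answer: 65/7 ≈ 9.2857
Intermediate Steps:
v = 2 (v = 1 + 1 = 2)
f(Y) = ½ - Y*(-2 + Y)/4 (f(Y) = ½ - Y*(Y - 2)/4 = ½ - Y*(-2 + Y)/4)
s(L, p) = √2*√p/2 (s(L, p) = √(p + p)/2 = √(2*p)/2 = (√2*√p)/2 = √2*√p/2)
A(x) = 2 (A(x) = 1/(½ + (½)*2 - ¼*2²) = 1/(½ + 1 - ¼*4) = 1/(½ + 1 - 1) = 1/(½) = 2)
A(s(-4, 12)) + j(21) = 2 + 153/21 = 2 + 153*(1/21) = 2 + 51/7 = 65/7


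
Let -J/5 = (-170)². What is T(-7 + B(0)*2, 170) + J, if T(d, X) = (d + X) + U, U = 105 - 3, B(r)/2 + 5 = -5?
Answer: -144275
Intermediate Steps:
B(r) = -20 (B(r) = -10 + 2*(-5) = -10 - 10 = -20)
U = 102
J = -144500 (J = -5*(-170)² = -5*28900 = -144500)
T(d, X) = 102 + X + d (T(d, X) = (d + X) + 102 = (X + d) + 102 = 102 + X + d)
T(-7 + B(0)*2, 170) + J = (102 + 170 + (-7 - 20*2)) - 144500 = (102 + 170 + (-7 - 40)) - 144500 = (102 + 170 - 47) - 144500 = 225 - 144500 = -144275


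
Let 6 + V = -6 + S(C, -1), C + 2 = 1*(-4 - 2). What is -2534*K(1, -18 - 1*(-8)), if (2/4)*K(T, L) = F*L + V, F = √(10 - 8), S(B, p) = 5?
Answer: 35476 + 50680*√2 ≈ 1.0715e+5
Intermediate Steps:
C = -8 (C = -2 + 1*(-4 - 2) = -2 + 1*(-6) = -2 - 6 = -8)
F = √2 ≈ 1.4142
V = -7 (V = -6 + (-6 + 5) = -6 - 1 = -7)
K(T, L) = -14 + 2*L*√2 (K(T, L) = 2*(√2*L - 7) = 2*(L*√2 - 7) = 2*(-7 + L*√2) = -14 + 2*L*√2)
-2534*K(1, -18 - 1*(-8)) = -2534*(-14 + 2*(-18 - 1*(-8))*√2) = -2534*(-14 + 2*(-18 + 8)*√2) = -2534*(-14 + 2*(-10)*√2) = -2534*(-14 - 20*√2) = 35476 + 50680*√2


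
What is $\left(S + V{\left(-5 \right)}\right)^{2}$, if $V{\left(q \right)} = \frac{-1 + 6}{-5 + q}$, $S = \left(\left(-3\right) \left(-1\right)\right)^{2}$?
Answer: $\frac{289}{4} \approx 72.25$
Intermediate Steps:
$S = 9$ ($S = 3^{2} = 9$)
$V{\left(q \right)} = \frac{5}{-5 + q}$
$\left(S + V{\left(-5 \right)}\right)^{2} = \left(9 + \frac{5}{-5 - 5}\right)^{2} = \left(9 + \frac{5}{-10}\right)^{2} = \left(9 + 5 \left(- \frac{1}{10}\right)\right)^{2} = \left(9 - \frac{1}{2}\right)^{2} = \left(\frac{17}{2}\right)^{2} = \frac{289}{4}$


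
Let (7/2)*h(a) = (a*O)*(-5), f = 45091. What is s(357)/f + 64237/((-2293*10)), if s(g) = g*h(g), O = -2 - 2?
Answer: 13802949833/1033936630 ≈ 13.350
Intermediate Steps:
O = -4
h(a) = 40*a/7 (h(a) = 2*((a*(-4))*(-5))/7 = 2*(-4*a*(-5))/7 = 2*(20*a)/7 = 40*a/7)
s(g) = 40*g²/7 (s(g) = g*(40*g/7) = 40*g²/7)
s(357)/f + 64237/((-2293*10)) = ((40/7)*357²)/45091 + 64237/((-2293*10)) = ((40/7)*127449)*(1/45091) + 64237/(-22930) = 728280*(1/45091) + 64237*(-1/22930) = 728280/45091 - 64237/22930 = 13802949833/1033936630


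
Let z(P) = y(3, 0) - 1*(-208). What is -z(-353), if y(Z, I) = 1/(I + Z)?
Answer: -625/3 ≈ -208.33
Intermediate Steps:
z(P) = 625/3 (z(P) = 1/(0 + 3) - 1*(-208) = 1/3 + 208 = ⅓ + 208 = 625/3)
-z(-353) = -1*625/3 = -625/3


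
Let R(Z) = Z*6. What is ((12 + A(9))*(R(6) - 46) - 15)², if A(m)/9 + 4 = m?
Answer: 342225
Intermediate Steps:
A(m) = -36 + 9*m
R(Z) = 6*Z
((12 + A(9))*(R(6) - 46) - 15)² = ((12 + (-36 + 9*9))*(6*6 - 46) - 15)² = ((12 + (-36 + 81))*(36 - 46) - 15)² = ((12 + 45)*(-10) - 15)² = (57*(-10) - 15)² = (-570 - 15)² = (-585)² = 342225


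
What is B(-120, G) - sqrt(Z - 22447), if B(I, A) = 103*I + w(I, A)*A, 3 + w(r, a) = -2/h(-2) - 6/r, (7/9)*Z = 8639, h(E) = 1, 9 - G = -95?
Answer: -64374/5 - I*sqrt(555646)/7 ≈ -12875.0 - 106.49*I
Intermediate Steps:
G = 104 (G = 9 - 1*(-95) = 9 + 95 = 104)
Z = 77751/7 (Z = (9/7)*8639 = 77751/7 ≈ 11107.)
w(r, a) = -5 - 6/r (w(r, a) = -3 + (-2/1 - 6/r) = -3 + (-2*1 - 6/r) = -3 + (-2 - 6/r) = -5 - 6/r)
B(I, A) = 103*I + A*(-5 - 6/I) (B(I, A) = 103*I + (-5 - 6/I)*A = 103*I + A*(-5 - 6/I))
B(-120, G) - sqrt(Z - 22447) = (-5*104 + 103*(-120) - 6*104/(-120)) - sqrt(77751/7 - 22447) = (-520 - 12360 - 6*104*(-1/120)) - sqrt(-79378/7) = (-520 - 12360 + 26/5) - I*sqrt(555646)/7 = -64374/5 - I*sqrt(555646)/7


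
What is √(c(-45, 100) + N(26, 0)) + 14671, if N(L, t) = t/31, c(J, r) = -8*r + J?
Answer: 14671 + 13*I*√5 ≈ 14671.0 + 29.069*I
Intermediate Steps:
c(J, r) = J - 8*r
N(L, t) = t/31 (N(L, t) = t*(1/31) = t/31)
√(c(-45, 100) + N(26, 0)) + 14671 = √((-45 - 8*100) + (1/31)*0) + 14671 = √((-45 - 800) + 0) + 14671 = √(-845 + 0) + 14671 = √(-845) + 14671 = 13*I*√5 + 14671 = 14671 + 13*I*√5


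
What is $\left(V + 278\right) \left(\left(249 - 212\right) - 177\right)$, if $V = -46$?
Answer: $-32480$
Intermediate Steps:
$\left(V + 278\right) \left(\left(249 - 212\right) - 177\right) = \left(-46 + 278\right) \left(\left(249 - 212\right) - 177\right) = 232 \left(\left(249 - 212\right) - 177\right) = 232 \left(37 - 177\right) = 232 \left(-140\right) = -32480$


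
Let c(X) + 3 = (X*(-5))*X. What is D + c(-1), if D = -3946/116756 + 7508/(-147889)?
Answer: -69797799357/8633464042 ≈ -8.0846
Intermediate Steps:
c(X) = -3 - 5*X² (c(X) = -3 + (X*(-5))*X = -3 + (-5*X)*X = -3 - 5*X²)
D = -730087021/8633464042 (D = -3946*1/116756 + 7508*(-1/147889) = -1973/58378 - 7508/147889 = -730087021/8633464042 ≈ -0.084565)
D + c(-1) = -730087021/8633464042 + (-3 - 5*(-1)²) = -730087021/8633464042 + (-3 - 5*1) = -730087021/8633464042 + (-3 - 5) = -730087021/8633464042 - 8 = -69797799357/8633464042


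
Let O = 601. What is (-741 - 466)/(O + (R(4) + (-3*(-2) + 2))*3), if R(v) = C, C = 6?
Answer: -1207/643 ≈ -1.8771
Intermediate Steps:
R(v) = 6
(-741 - 466)/(O + (R(4) + (-3*(-2) + 2))*3) = (-741 - 466)/(601 + (6 + (-3*(-2) + 2))*3) = -1207/(601 + (6 + (6 + 2))*3) = -1207/(601 + (6 + 8)*3) = -1207/(601 + 14*3) = -1207/(601 + 42) = -1207/643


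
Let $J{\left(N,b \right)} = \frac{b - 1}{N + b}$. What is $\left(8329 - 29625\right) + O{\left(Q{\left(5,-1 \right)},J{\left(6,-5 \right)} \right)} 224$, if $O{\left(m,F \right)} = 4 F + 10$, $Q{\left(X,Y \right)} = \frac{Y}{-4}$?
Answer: $-24432$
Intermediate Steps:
$J{\left(N,b \right)} = \frac{-1 + b}{N + b}$
$Q{\left(X,Y \right)} = - \frac{Y}{4}$ ($Q{\left(X,Y \right)} = Y \left(- \frac{1}{4}\right) = - \frac{Y}{4}$)
$O{\left(m,F \right)} = 10 + 4 F$
$\left(8329 - 29625\right) + O{\left(Q{\left(5,-1 \right)},J{\left(6,-5 \right)} \right)} 224 = \left(8329 - 29625\right) + \left(10 + 4 \frac{-1 - 5}{6 - 5}\right) 224 = -21296 + \left(10 + 4 \cdot 1^{-1} \left(-6\right)\right) 224 = -21296 + \left(10 + 4 \cdot 1 \left(-6\right)\right) 224 = -21296 + \left(10 + 4 \left(-6\right)\right) 224 = -21296 + \left(10 - 24\right) 224 = -21296 - 3136 = -24432$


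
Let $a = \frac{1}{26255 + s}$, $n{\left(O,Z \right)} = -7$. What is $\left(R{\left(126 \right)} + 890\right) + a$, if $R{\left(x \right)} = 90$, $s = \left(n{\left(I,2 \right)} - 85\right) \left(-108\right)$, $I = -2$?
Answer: $\frac{35467181}{36191} \approx 980.0$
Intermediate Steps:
$s = 9936$ ($s = \left(-7 - 85\right) \left(-108\right) = \left(-92\right) \left(-108\right) = 9936$)
$a = \frac{1}{36191}$ ($a = \frac{1}{26255 + 9936} = \frac{1}{36191} \approx 2.7631 \cdot 10^{-5}$)
$\left(R{\left(126 \right)} + 890\right) + a = \left(90 + 890\right) + \frac{1}{36191} = 980 + \frac{1}{36191} = \frac{35467181}{36191}$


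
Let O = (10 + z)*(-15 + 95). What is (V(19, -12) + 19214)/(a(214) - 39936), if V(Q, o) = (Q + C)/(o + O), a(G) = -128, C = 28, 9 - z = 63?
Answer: -67863801/141506048 ≈ -0.47958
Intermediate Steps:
z = -54 (z = 9 - 1*63 = 9 - 63 = -54)
O = -3520 (O = (10 - 54)*(-15 + 95) = -44*80 = -3520)
V(Q, o) = (28 + Q)/(-3520 + o) (V(Q, o) = (Q + 28)/(o - 3520) = (28 + Q)/(-3520 + o))
(V(19, -12) + 19214)/(a(214) - 39936) = ((28 + 19)/(-3520 - 12) + 19214)/(-128 - 39936) = (47/(-3532) + 19214)/(-40064) = (-1/3532*47 + 19214)*(-1/40064) = (-47/3532 + 19214)*(-1/40064) = (67863801/3532)*(-1/40064) = -67863801/141506048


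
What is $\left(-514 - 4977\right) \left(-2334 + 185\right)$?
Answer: $11800159$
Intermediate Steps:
$\left(-514 - 4977\right) \left(-2334 + 185\right) = \left(-5491\right) \left(-2149\right) = 11800159$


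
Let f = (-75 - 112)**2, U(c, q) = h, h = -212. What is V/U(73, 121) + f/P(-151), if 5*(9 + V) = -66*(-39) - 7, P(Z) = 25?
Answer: 3700409/2650 ≈ 1396.4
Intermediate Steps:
U(c, q) = -212
V = 2522/5 (V = -9 + (-66*(-39) - 7)/5 = -9 + (2574 - 7)/5 = -9 + (1/5)*2567 = -9 + 2567/5 = 2522/5 ≈ 504.40)
f = 34969 (f = (-187)**2 = 34969)
V/U(73, 121) + f/P(-151) = (2522/5)/(-212) + 34969/25 = (2522/5)*(-1/212) + 34969*(1/25) = -1261/530 + 34969/25 = 3700409/2650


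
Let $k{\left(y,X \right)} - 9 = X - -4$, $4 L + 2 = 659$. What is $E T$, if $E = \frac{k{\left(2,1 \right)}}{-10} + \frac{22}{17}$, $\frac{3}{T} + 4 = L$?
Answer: $- \frac{108}{54485} \approx -0.0019822$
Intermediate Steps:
$L = \frac{657}{4}$ ($L = - \frac{1}{2} + \frac{1}{4} \cdot 659 = - \frac{1}{2} + \frac{659}{4} = \frac{657}{4} \approx 164.25$)
$T = \frac{12}{641}$ ($T = \frac{3}{-4 + \frac{657}{4}} = \frac{3}{\frac{641}{4}} = 3 \cdot \frac{4}{641} = \frac{12}{641} \approx 0.018721$)
$k{\left(y,X \right)} = 13 + X$ ($k{\left(y,X \right)} = 9 + \left(X - -4\right) = 9 + \left(X + 4\right) = 9 + \left(4 + X\right) = 13 + X$)
$E = - \frac{9}{85}$ ($E = \frac{13 + 1}{-10} + \frac{22}{17} = 14 \left(- \frac{1}{10}\right) + 22 \cdot \frac{1}{17} = - \frac{7}{5} + \frac{22}{17} = - \frac{9}{85} \approx -0.10588$)
$E T = \left(- \frac{9}{85}\right) \frac{12}{641} = - \frac{108}{54485}$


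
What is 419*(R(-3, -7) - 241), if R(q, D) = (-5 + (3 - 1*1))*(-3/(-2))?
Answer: -205729/2 ≈ -1.0286e+5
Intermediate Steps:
R(q, D) = -9/2 (R(q, D) = (-5 + (3 - 1))*(-3*(-½)) = (-5 + 2)*(3/2) = -3*3/2 = -9/2)
419*(R(-3, -7) - 241) = 419*(-9/2 - 241) = 419*(-491/2) = -205729/2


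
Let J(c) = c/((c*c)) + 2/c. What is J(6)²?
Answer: ¼ ≈ 0.25000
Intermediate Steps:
J(c) = 3/c (J(c) = c/(c²) + 2/c = c/c² + 2/c = 1/c + 2/c = 3/c)
J(6)² = (3/6)² = (3*(⅙))² = (½)² = ¼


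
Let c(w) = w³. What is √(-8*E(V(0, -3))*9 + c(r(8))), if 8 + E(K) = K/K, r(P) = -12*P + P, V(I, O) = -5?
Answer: 2*I*√170242 ≈ 825.21*I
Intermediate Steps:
r(P) = -11*P
E(K) = -7 (E(K) = -8 + K/K = -8 + 1 = -7)
√(-8*E(V(0, -3))*9 + c(r(8))) = √(-8*(-7)*9 + (-11*8)³) = √(56*9 + (-88)³) = √(504 - 681472) = √(-680968) = 2*I*√170242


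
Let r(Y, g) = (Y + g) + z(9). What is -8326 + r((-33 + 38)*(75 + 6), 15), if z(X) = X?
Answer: -7897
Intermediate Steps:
r(Y, g) = 9 + Y + g (r(Y, g) = (Y + g) + 9 = 9 + Y + g)
-8326 + r((-33 + 38)*(75 + 6), 15) = -8326 + (9 + (-33 + 38)*(75 + 6) + 15) = -8326 + (9 + 5*81 + 15) = -8326 + (9 + 405 + 15) = -8326 + 429 = -7897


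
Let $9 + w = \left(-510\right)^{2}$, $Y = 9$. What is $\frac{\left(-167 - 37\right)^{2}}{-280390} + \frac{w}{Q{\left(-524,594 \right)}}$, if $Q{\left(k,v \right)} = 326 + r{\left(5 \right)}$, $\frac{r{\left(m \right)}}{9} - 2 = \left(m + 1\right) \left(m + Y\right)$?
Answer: $\frac{662555799}{2803900} \approx 236.3$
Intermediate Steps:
$r{\left(m \right)} = 18 + 9 \left(1 + m\right) \left(9 + m\right)$ ($r{\left(m \right)} = 18 + 9 \left(m + 1\right) \left(m + 9\right) = 18 + 9 \left(1 + m\right) \left(9 + m\right)$)
$Q{\left(k,v \right)} = 1100$ ($Q{\left(k,v \right)} = 326 + \left(99 + 9 \cdot 5^{2} + 90 \cdot 5\right) = 326 + \left(99 + 9 \cdot 25 + 450\right) = 326 + \left(99 + 225 + 450\right) = 326 + 774 = 1100$)
$w = 260091$ ($w = -9 + \left(-510\right)^{2} = -9 + 260100 = 260091$)
$\frac{\left(-167 - 37\right)^{2}}{-280390} + \frac{w}{Q{\left(-524,594 \right)}} = \frac{\left(-167 - 37\right)^{2}}{-280390} + \frac{260091}{1100} = \left(-204\right)^{2} \left(- \frac{1}{280390}\right) + 260091 \cdot \frac{1}{1100} = 41616 \left(- \frac{1}{280390}\right) + \frac{260091}{1100} = - \frac{20808}{140195} + \frac{260091}{1100} = \frac{662555799}{2803900}$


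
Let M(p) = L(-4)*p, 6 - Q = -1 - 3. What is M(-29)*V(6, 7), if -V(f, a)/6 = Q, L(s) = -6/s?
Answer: 2610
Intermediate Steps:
Q = 10 (Q = 6 - (-1 - 3) = 6 - 1*(-4) = 6 + 4 = 10)
V(f, a) = -60 (V(f, a) = -6*10 = -60)
M(p) = 3*p/2 (M(p) = (-6/(-4))*p = (-6*(-1/4))*p = 3*p/2)
M(-29)*V(6, 7) = ((3/2)*(-29))*(-60) = -87/2*(-60) = 2610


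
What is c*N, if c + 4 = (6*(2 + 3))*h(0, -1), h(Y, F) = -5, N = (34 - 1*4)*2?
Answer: -9240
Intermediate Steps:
N = 60 (N = (34 - 4)*2 = 30*2 = 60)
c = -154 (c = -4 + (6*(2 + 3))*(-5) = -4 + (6*5)*(-5) = -4 + 30*(-5) = -4 - 150 = -154)
c*N = -154*60 = -9240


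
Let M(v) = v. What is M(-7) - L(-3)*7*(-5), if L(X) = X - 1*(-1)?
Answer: -77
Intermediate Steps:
L(X) = 1 + X (L(X) = X + 1 = 1 + X)
M(-7) - L(-3)*7*(-5) = -7 - (1 - 3)*7*(-5) = -7 - (-2*7)*(-5) = -7 - (-14)*(-5) = -7 - 1*70 = -7 - 70 = -77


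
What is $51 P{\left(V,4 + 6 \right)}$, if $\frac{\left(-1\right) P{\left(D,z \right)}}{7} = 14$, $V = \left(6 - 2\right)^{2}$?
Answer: $-4998$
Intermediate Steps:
$V = 16$ ($V = 4^{2} = 16$)
$P{\left(D,z \right)} = -98$ ($P{\left(D,z \right)} = \left(-7\right) 14 = -98$)
$51 P{\left(V,4 + 6 \right)} = 51 \left(-98\right) = -4998$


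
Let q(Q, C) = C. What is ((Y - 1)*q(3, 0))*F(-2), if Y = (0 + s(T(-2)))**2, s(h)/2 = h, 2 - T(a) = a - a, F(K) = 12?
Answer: 0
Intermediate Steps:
T(a) = 2 (T(a) = 2 - (a - a) = 2 - 1*0 = 2 + 0 = 2)
s(h) = 2*h
Y = 16 (Y = (0 + 2*2)**2 = (0 + 4)**2 = 4**2 = 16)
((Y - 1)*q(3, 0))*F(-2) = ((16 - 1)*0)*12 = (15*0)*12 = 0*12 = 0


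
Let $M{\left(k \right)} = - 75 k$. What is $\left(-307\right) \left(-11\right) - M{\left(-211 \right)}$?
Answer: $-12448$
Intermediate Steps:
$\left(-307\right) \left(-11\right) - M{\left(-211 \right)} = \left(-307\right) \left(-11\right) - \left(-75\right) \left(-211\right) = 3377 - 15825 = -12448$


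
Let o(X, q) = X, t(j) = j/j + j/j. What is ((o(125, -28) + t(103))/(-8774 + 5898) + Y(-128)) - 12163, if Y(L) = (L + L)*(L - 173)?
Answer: 186632141/2876 ≈ 64893.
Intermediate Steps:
t(j) = 2 (t(j) = 1 + 1 = 2)
Y(L) = 2*L*(-173 + L) (Y(L) = (2*L)*(-173 + L) = 2*L*(-173 + L))
((o(125, -28) + t(103))/(-8774 + 5898) + Y(-128)) - 12163 = ((125 + 2)/(-8774 + 5898) + 2*(-128)*(-173 - 128)) - 12163 = (127/(-2876) + 2*(-128)*(-301)) - 12163 = (127*(-1/2876) + 77056) - 12163 = (-127/2876 + 77056) - 12163 = 221612929/2876 - 12163 = 186632141/2876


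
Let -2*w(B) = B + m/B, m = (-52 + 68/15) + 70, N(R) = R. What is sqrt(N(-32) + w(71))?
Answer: I*sqrt(306960690)/2130 ≈ 8.2255*I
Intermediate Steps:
m = 338/15 (m = (-52 + 68*(1/15)) + 70 = (-52 + 68/15) + 70 = -712/15 + 70 = 338/15 ≈ 22.533)
w(B) = -169/(15*B) - B/2 (w(B) = -(B + 338/(15*B))/2 = -169/(15*B) - B/2)
sqrt(N(-32) + w(71)) = sqrt(-32 + (-169/15/71 - 1/2*71)) = sqrt(-32 + (-169/15*1/71 - 71/2)) = sqrt(-32 + (-169/1065 - 71/2)) = sqrt(-32 - 75953/2130) = sqrt(-144113/2130) = I*sqrt(306960690)/2130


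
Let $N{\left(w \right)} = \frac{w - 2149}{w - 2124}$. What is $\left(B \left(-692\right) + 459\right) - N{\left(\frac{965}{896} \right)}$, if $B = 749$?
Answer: $- \frac{985022703550}{1902139} \approx -5.1785 \cdot 10^{5}$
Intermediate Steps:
$N{\left(w \right)} = \frac{-2149 + w}{-2124 + w}$
$\left(B \left(-692\right) + 459\right) - N{\left(\frac{965}{896} \right)} = \left(749 \left(-692\right) + 459\right) - \frac{-2149 + \frac{965}{896}}{-2124 + \frac{965}{896}} = \left(-518308 + 459\right) - \frac{-2149 + 965 \cdot \frac{1}{896}}{-2124 + 965 \cdot \frac{1}{896}} = -517849 - \frac{-2149 + \frac{965}{896}}{-2124 + \frac{965}{896}} = -517849 - \frac{1}{- \frac{1902139}{896}} \left(- \frac{1924539}{896}\right) = -517849 - \left(- \frac{896}{1902139}\right) \left(- \frac{1924539}{896}\right) = -517849 - \frac{1924539}{1902139} = - \frac{985022703550}{1902139}$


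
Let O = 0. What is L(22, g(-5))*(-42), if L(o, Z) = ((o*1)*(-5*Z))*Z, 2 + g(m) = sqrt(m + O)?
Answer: 4620*(2 - I*sqrt(5))**2 ≈ -4620.0 - 41323.0*I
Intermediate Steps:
g(m) = -2 + sqrt(m) (g(m) = -2 + sqrt(m + 0) = -2 + sqrt(m))
L(o, Z) = -5*o*Z**2 (L(o, Z) = (o*(-5*Z))*Z = (-5*Z*o)*Z = -5*o*Z**2)
L(22, g(-5))*(-42) = -5*22*(-2 + sqrt(-5))**2*(-42) = -5*22*(-2 + I*sqrt(5))**2*(-42) = -110*(-2 + I*sqrt(5))**2*(-42) = 4620*(-2 + I*sqrt(5))**2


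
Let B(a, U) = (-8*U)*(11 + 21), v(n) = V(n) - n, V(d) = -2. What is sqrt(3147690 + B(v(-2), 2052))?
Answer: sqrt(2622378) ≈ 1619.4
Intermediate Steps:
v(n) = -2 - n
B(a, U) = -256*U (B(a, U) = -8*U*32 = -256*U)
sqrt(3147690 + B(v(-2), 2052)) = sqrt(3147690 - 256*2052) = sqrt(3147690 - 525312) = sqrt(2622378)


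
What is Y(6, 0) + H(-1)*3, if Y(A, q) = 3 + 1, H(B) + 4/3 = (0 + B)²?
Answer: 3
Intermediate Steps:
H(B) = -4/3 + B² (H(B) = -4/3 + (0 + B)² = -4/3 + B²)
Y(A, q) = 4
Y(6, 0) + H(-1)*3 = 4 + (-4/3 + (-1)²)*3 = 4 + (-4/3 + 1)*3 = 4 - ⅓*3 = 4 - 1 = 3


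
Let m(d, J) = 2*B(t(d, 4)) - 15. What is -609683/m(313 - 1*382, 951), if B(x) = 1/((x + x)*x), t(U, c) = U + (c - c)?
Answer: 2902700763/71414 ≈ 40646.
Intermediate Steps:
t(U, c) = U (t(U, c) = U + 0 = U)
B(x) = 1/(2*x²) (B(x) = 1/(((2*x))*x) = (1/(2*x))/x = 1/(2*x²))
m(d, J) = -15 + d⁻² (m(d, J) = 2*(1/(2*d²)) - 15 = d⁻² - 15 = -15 + d⁻²)
-609683/m(313 - 1*382, 951) = -609683/(-15 + (313 - 1*382)⁻²) = -609683/(-15 + (313 - 382)⁻²) = -609683/(-15 + (-69)⁻²) = -609683/(-15 + 1/4761) = -609683/(-71414/4761) = -609683*(-4761/71414) = 2902700763/71414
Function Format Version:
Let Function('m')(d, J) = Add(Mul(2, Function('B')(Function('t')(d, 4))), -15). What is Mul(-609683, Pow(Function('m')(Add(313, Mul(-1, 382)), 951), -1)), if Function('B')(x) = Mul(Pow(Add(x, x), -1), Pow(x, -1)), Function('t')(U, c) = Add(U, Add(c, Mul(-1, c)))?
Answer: Rational(2902700763, 71414) ≈ 40646.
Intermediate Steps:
Function('t')(U, c) = U (Function('t')(U, c) = Add(U, 0) = U)
Function('B')(x) = Mul(Rational(1, 2), Pow(x, -2)) (Function('B')(x) = Mul(Pow(Mul(2, x), -1), Pow(x, -1)) = Mul(Mul(Rational(1, 2), Pow(x, -1)), Pow(x, -1)) = Mul(Rational(1, 2), Pow(x, -2)))
Function('m')(d, J) = Add(-15, Pow(d, -2)) (Function('m')(d, J) = Add(Mul(2, Mul(Rational(1, 2), Pow(d, -2))), -15) = Add(Pow(d, -2), -15) = Add(-15, Pow(d, -2)))
Mul(-609683, Pow(Function('m')(Add(313, Mul(-1, 382)), 951), -1)) = Mul(-609683, Pow(Add(-15, Pow(Add(313, Mul(-1, 382)), -2)), -1)) = Mul(-609683, Pow(Add(-15, Pow(Add(313, -382), -2)), -1)) = Mul(-609683, Pow(Add(-15, Pow(-69, -2)), -1)) = Mul(-609683, Pow(Add(-15, Rational(1, 4761)), -1)) = Mul(-609683, Pow(Rational(-71414, 4761), -1)) = Mul(-609683, Rational(-4761, 71414)) = Rational(2902700763, 71414)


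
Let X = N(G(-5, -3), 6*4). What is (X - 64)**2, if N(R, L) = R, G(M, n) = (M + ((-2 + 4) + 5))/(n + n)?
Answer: 37249/9 ≈ 4138.8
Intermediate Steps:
G(M, n) = (7 + M)/(2*n) (G(M, n) = (M + (2 + 5))/((2*n)) = (M + 7)*(1/(2*n)) = (7 + M)*(1/(2*n)) = (7 + M)/(2*n))
X = -1/3 (X = (1/2)*(7 - 5)/(-3) = (1/2)*(-1/3)*2 = -1/3 ≈ -0.33333)
(X - 64)**2 = (-1/3 - 64)**2 = (-193/3)**2 = 37249/9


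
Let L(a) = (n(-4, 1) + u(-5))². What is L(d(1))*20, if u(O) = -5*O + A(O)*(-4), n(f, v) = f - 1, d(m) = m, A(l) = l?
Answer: 32000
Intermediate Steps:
n(f, v) = -1 + f
u(O) = -9*O (u(O) = -5*O + O*(-4) = -5*O - 4*O = -9*O)
L(a) = 1600 (L(a) = ((-1 - 4) - 9*(-5))² = (-5 + 45)² = 40² = 1600)
L(d(1))*20 = 1600*20 = 32000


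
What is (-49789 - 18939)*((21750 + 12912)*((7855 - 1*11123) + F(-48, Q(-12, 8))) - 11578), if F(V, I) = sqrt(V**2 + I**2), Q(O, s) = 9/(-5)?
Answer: 7785988523632 - 7146749808*sqrt(6409)/5 ≈ 7.6716e+12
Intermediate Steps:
Q(O, s) = -9/5 (Q(O, s) = 9*(-1/5) = -9/5)
F(V, I) = sqrt(I**2 + V**2)
(-49789 - 18939)*((21750 + 12912)*((7855 - 1*11123) + F(-48, Q(-12, 8))) - 11578) = (-49789 - 18939)*((21750 + 12912)*((7855 - 1*11123) + sqrt((-9/5)**2 + (-48)**2)) - 11578) = -68728*(34662*((7855 - 11123) + sqrt(81/25 + 2304)) - 11578) = -68728*(34662*(-3268 + sqrt(57681/25)) - 11578) = -68728*(34662*(-3268 + 3*sqrt(6409)/5) - 11578) = -68728*((-113275416 + 103986*sqrt(6409)/5) - 11578) = -68728*(-113286994 + 103986*sqrt(6409)/5) = 7785988523632 - 7146749808*sqrt(6409)/5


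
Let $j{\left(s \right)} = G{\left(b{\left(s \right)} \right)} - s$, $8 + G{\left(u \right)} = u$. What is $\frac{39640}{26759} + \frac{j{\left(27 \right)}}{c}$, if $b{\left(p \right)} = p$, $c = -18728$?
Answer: $\frac{92823999}{62642819} \approx 1.4818$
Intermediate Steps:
$G{\left(u \right)} = -8 + u$
$j{\left(s \right)} = -8$ ($j{\left(s \right)} = \left(-8 + s\right) - s = -8$)
$\frac{39640}{26759} + \frac{j{\left(27 \right)}}{c} = \frac{39640}{26759} - \frac{8}{-18728} = 39640 \cdot \frac{1}{26759} - - \frac{1}{2341} = \frac{39640}{26759} + \frac{1}{2341} = \frac{92823999}{62642819}$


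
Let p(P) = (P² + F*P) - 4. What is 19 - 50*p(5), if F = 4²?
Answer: -5031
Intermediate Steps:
F = 16
p(P) = -4 + P² + 16*P (p(P) = (P² + 16*P) - 4 = -4 + P² + 16*P)
19 - 50*p(5) = 19 - 50*(-4 + 5² + 16*5) = 19 - 50*(-4 + 25 + 80) = 19 - 50*101 = 19 - 5050 = -5031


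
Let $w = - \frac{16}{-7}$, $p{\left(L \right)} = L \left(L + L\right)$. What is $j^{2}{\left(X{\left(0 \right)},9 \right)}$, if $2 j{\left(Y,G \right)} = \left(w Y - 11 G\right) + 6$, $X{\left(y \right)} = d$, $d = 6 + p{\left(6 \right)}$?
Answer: $\frac{356409}{196} \approx 1818.4$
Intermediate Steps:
$p{\left(L \right)} = 2 L^{2}$ ($p{\left(L \right)} = L 2 L = 2 L^{2}$)
$w = \frac{16}{7}$ ($w = \left(-16\right) \left(- \frac{1}{7}\right) = \frac{16}{7} \approx 2.2857$)
$d = 78$ ($d = 6 + 2 \cdot 6^{2} = 6 + 2 \cdot 36 = 6 + 72 = 78$)
$X{\left(y \right)} = 78$
$j{\left(Y,G \right)} = 3 - \frac{11 G}{2} + \frac{8 Y}{7}$ ($j{\left(Y,G \right)} = \frac{\left(\frac{16 Y}{7} - 11 G\right) + 6}{2} = \frac{\left(- 11 G + \frac{16 Y}{7}\right) + 6}{2} = \frac{6 - 11 G + \frac{16 Y}{7}}{2} = 3 - \frac{11 G}{2} + \frac{8 Y}{7}$)
$j^{2}{\left(X{\left(0 \right)},9 \right)} = \left(3 - \frac{99}{2} + \frac{8}{7} \cdot 78\right)^{2} = \left(3 - \frac{99}{2} + \frac{624}{7}\right)^{2} = \left(\frac{597}{14}\right)^{2} = \frac{356409}{196}$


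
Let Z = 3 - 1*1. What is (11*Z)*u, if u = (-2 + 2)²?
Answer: 0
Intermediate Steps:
Z = 2 (Z = 3 - 1 = 2)
u = 0 (u = 0² = 0)
(11*Z)*u = (11*2)*0 = 22*0 = 0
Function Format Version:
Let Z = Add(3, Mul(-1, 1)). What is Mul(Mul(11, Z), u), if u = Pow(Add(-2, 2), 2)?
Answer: 0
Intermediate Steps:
Z = 2 (Z = Add(3, -1) = 2)
u = 0 (u = Pow(0, 2) = 0)
Mul(Mul(11, Z), u) = Mul(Mul(11, 2), 0) = Mul(22, 0) = 0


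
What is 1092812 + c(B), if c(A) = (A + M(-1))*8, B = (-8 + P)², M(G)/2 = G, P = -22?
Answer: 1099996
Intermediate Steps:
M(G) = 2*G
B = 900 (B = (-8 - 22)² = (-30)² = 900)
c(A) = -16 + 8*A (c(A) = (A + 2*(-1))*8 = (A - 2)*8 = (-2 + A)*8 = -16 + 8*A)
1092812 + c(B) = 1092812 + (-16 + 8*900) = 1092812 + (-16 + 7200) = 1092812 + 7184 = 1099996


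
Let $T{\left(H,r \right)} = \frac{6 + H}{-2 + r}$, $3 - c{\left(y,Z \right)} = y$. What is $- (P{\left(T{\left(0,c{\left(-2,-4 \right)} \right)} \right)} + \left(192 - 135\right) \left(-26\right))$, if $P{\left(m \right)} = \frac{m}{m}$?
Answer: $1481$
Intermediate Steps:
$c{\left(y,Z \right)} = 3 - y$
$T{\left(H,r \right)} = \frac{6 + H}{-2 + r}$
$P{\left(m \right)} = 1$
$- (P{\left(T{\left(0,c{\left(-2,-4 \right)} \right)} \right)} + \left(192 - 135\right) \left(-26\right)) = - (1 + \left(192 - 135\right) \left(-26\right)) = - (1 + 57 \left(-26\right)) = - (1 - 1482) = \left(-1\right) \left(-1481\right) = 1481$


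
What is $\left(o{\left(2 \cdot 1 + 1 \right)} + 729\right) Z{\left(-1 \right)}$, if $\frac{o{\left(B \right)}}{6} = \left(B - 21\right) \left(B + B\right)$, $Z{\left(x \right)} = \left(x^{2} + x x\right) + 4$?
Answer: $486$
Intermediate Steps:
$Z{\left(x \right)} = 4 + 2 x^{2}$ ($Z{\left(x \right)} = \left(x^{2} + x^{2}\right) + 4 = 2 x^{2} + 4 = 4 + 2 x^{2}$)
$o{\left(B \right)} = 12 B \left(-21 + B\right)$ ($o{\left(B \right)} = 6 \left(B - 21\right) \left(B + B\right) = 6 \left(-21 + B\right) 2 B = 6 \cdot 2 B \left(-21 + B\right) = 12 B \left(-21 + B\right)$)
$\left(o{\left(2 \cdot 1 + 1 \right)} + 729\right) Z{\left(-1 \right)} = \left(12 \left(2 \cdot 1 + 1\right) \left(-21 + \left(2 \cdot 1 + 1\right)\right) + 729\right) \left(4 + 2 \left(-1\right)^{2}\right) = \left(12 \left(2 + 1\right) \left(-21 + \left(2 + 1\right)\right) + 729\right) \left(4 + 2 \cdot 1\right) = \left(12 \cdot 3 \left(-21 + 3\right) + 729\right) \left(4 + 2\right) = \left(12 \cdot 3 \left(-18\right) + 729\right) 6 = \left(-648 + 729\right) 6 = 81 \cdot 6 = 486$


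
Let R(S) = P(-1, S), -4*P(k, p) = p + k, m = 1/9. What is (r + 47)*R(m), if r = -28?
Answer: 38/9 ≈ 4.2222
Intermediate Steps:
m = ⅑ ≈ 0.11111
P(k, p) = -k/4 - p/4 (P(k, p) = -(p + k)/4 = -(k + p)/4 = -k/4 - p/4)
R(S) = ¼ - S/4 (R(S) = -¼*(-1) - S/4 = ¼ - S/4)
(r + 47)*R(m) = (-28 + 47)*(¼ - ¼*⅑) = 19*(¼ - 1/36) = 19*(2/9) = 38/9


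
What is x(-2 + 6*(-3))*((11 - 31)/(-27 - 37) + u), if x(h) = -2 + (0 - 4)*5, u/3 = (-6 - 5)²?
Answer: -63943/8 ≈ -7992.9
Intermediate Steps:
u = 363 (u = 3*(-6 - 5)² = 3*(-11)² = 3*121 = 363)
x(h) = -22 (x(h) = -2 - 4*5 = -2 - 20 = -22)
x(-2 + 6*(-3))*((11 - 31)/(-27 - 37) + u) = -22*((11 - 31)/(-27 - 37) + 363) = -22*(-20/(-64) + 363) = -22*(-20*(-1/64) + 363) = -22*(5/16 + 363) = -22*5813/16 = -63943/8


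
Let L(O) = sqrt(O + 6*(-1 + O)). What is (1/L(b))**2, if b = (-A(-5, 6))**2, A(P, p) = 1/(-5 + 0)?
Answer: -25/143 ≈ -0.17483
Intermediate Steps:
A(P, p) = -1/5 (A(P, p) = 1/(-5) = -1/5)
b = 1/25 (b = (-1*(-1/5))**2 = (1/5)**2 = 1/25 ≈ 0.040000)
L(O) = sqrt(-6 + 7*O) (L(O) = sqrt(O + (-6 + 6*O)) = sqrt(-6 + 7*O))
(1/L(b))**2 = (1/(sqrt(-6 + 7*(1/25))))**2 = (1/(sqrt(-6 + 7/25)))**2 = (1/(sqrt(-143/25)))**2 = (1/(I*sqrt(143)/5))**2 = (-5*I*sqrt(143)/143)**2 = -25/143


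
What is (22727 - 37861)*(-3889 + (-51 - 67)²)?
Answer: -151869690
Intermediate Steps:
(22727 - 37861)*(-3889 + (-51 - 67)²) = -15134*(-3889 + (-118)²) = -15134*(-3889 + 13924) = -15134*10035 = -151869690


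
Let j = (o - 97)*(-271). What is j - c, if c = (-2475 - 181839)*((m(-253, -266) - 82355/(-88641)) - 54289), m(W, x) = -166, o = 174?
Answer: -42364777711807/4221 ≈ -1.0037e+10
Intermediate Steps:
j = -20867 (j = (174 - 97)*(-271) = 77*(-271) = -20867)
c = 42364689632200/4221 (c = (-2475 - 181839)*((-166 - 82355/(-88641)) - 54289) = -184314*((-166 - 82355*(-1/88641)) - 54289) = -184314*((-166 + 11765/12663) - 54289) = -184314*(-2090293/12663 - 54289) = -184314*(-689551900/12663) = 42364689632200/4221 ≈ 1.0037e+10)
j - c = -20867 - 1*42364689632200/4221 = -20867 - 42364689632200/4221 = -42364777711807/4221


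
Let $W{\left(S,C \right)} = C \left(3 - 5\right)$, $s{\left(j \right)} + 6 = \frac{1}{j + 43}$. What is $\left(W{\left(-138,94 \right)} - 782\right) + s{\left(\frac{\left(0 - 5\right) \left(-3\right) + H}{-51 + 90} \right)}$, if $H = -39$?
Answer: $- \frac{537763}{551} \approx -975.98$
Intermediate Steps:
$s{\left(j \right)} = -6 + \frac{1}{43 + j}$ ($s{\left(j \right)} = -6 + \frac{1}{j + 43} = -6 + \frac{1}{43 + j}$)
$W{\left(S,C \right)} = - 2 C$ ($W{\left(S,C \right)} = C \left(-2\right) = - 2 C$)
$\left(W{\left(-138,94 \right)} - 782\right) + s{\left(\frac{\left(0 - 5\right) \left(-3\right) + H}{-51 + 90} \right)} = \left(\left(-2\right) 94 - 782\right) + \frac{-257 - 6 \frac{\left(0 - 5\right) \left(-3\right) - 39}{-51 + 90}}{43 + \frac{\left(0 - 5\right) \left(-3\right) - 39}{-51 + 90}} = \left(-188 - 782\right) + \frac{-257 - 6 \frac{\left(-5\right) \left(-3\right) - 39}{39}}{43 + \frac{\left(-5\right) \left(-3\right) - 39}{39}} = -970 + \frac{-257 - 6 \left(15 - 39\right) \frac{1}{39}}{43 + \left(15 - 39\right) \frac{1}{39}} = -970 + \frac{-257 - 6 \left(\left(-24\right) \frac{1}{39}\right)}{43 - \frac{8}{13}} = -970 + \frac{-257 - - \frac{48}{13}}{43 - \frac{8}{13}} = -970 + \frac{-257 + \frac{48}{13}}{\frac{551}{13}} = -970 + \frac{13}{551} \left(- \frac{3293}{13}\right) = -970 - \frac{3293}{551} = - \frac{537763}{551}$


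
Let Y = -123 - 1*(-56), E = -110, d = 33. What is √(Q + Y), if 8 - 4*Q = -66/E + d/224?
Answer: I*√20442590/560 ≈ 8.0738*I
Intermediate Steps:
Y = -67 (Y = -123 + 56 = -67)
Q = 8123/4480 (Q = 2 - (-66/(-110) + 33/224)/4 = 2 - (-66*(-1/110) + 33*(1/224))/4 = 2 - (⅗ + 33/224)/4 = 2 - ¼*837/1120 = 2 - 837/4480 = 8123/4480 ≈ 1.8132)
√(Q + Y) = √(8123/4480 - 67) = √(-292037/4480) = I*√20442590/560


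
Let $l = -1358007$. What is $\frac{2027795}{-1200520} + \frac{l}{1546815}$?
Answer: $- \frac{317795885771}{123798822920} \approx -2.567$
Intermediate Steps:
$\frac{2027795}{-1200520} + \frac{l}{1546815} = \frac{2027795}{-1200520} - \frac{1358007}{1546815} = 2027795 \left(- \frac{1}{1200520}\right) - \frac{452669}{515605} = - \frac{405559}{240104} - \frac{452669}{515605} = - \frac{317795885771}{123798822920}$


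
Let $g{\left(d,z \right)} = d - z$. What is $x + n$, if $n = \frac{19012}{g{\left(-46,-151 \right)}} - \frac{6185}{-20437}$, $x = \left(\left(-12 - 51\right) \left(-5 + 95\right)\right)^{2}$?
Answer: $\frac{9855461639167}{306555} \approx 3.2149 \cdot 10^{7}$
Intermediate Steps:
$x = 32148900$ ($x = \left(\left(-63\right) 90\right)^{2} = \left(-5670\right)^{2} = 32148900$)
$n = \frac{55599667}{306555}$ ($n = \frac{19012}{-46 - -151} - \frac{6185}{-20437} = \frac{19012}{-46 + 151} - - \frac{6185}{20437} = \frac{19012}{105} + \frac{6185}{20437} = 19012 \cdot \frac{1}{105} + \frac{6185}{20437} = \frac{2716}{15} + \frac{6185}{20437} = \frac{55599667}{306555} \approx 181.37$)
$x + n = 32148900 + \frac{55599667}{306555} = \frac{9855461639167}{306555}$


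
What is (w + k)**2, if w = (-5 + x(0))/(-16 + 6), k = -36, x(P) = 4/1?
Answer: 128881/100 ≈ 1288.8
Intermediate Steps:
x(P) = 4 (x(P) = 4*1 = 4)
w = 1/10 (w = (-5 + 4)/(-16 + 6) = -1/(-10) = -1*(-1/10) = 1/10 ≈ 0.10000)
(w + k)**2 = (1/10 - 36)**2 = (-359/10)**2 = 128881/100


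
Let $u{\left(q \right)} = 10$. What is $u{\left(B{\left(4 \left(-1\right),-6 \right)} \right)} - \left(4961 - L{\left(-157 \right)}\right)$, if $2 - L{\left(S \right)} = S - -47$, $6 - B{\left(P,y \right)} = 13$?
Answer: $-4839$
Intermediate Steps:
$B{\left(P,y \right)} = -7$ ($B{\left(P,y \right)} = 6 - 13 = -7$)
$L{\left(S \right)} = -45 - S$ ($L{\left(S \right)} = 2 - \left(S - -47\right) = 2 - \left(S + 47\right) = 2 - \left(47 + S\right) = -45 - S$)
$u{\left(B{\left(4 \left(-1\right),-6 \right)} \right)} - \left(4961 - L{\left(-157 \right)}\right) = 10 - \left(4961 - \left(-45 - -157\right)\right) = 10 - \left(4961 - \left(-45 + 157\right)\right) = 10 - \left(4961 - 112\right) = 10 - 4849 = -4839$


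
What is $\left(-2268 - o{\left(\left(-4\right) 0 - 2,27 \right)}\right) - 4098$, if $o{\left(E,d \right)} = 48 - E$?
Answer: $-6416$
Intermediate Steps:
$\left(-2268 - o{\left(\left(-4\right) 0 - 2,27 \right)}\right) - 4098 = \left(-2268 - \left(48 - \left(\left(-4\right) 0 - 2\right)\right)\right) - 4098 = \left(-2268 - \left(48 - \left(0 - 2\right)\right)\right) - 4098 = \left(-2268 - \left(48 - -2\right)\right) - 4098 = \left(-2268 - \left(48 + 2\right)\right) - 4098 = \left(-2268 - 50\right) - 4098 = -2318 - 4098 = -6416$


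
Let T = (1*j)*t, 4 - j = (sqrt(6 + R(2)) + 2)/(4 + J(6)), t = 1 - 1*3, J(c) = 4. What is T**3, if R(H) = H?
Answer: -3465/8 + 677*sqrt(2)/8 ≈ -313.45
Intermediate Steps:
t = -2 (t = 1 - 3 = -2)
j = 15/4 - sqrt(2)/4 (j = 4 - (sqrt(6 + 2) + 2)/(4 + 4) = 4 - (sqrt(8) + 2)/8 = 4 - (2*sqrt(2) + 2)/8 = 4 - (2 + 2*sqrt(2))/8 = 4 - (1/4 + sqrt(2)/4) = 4 + (-1/4 - sqrt(2)/4) = 15/4 - sqrt(2)/4 ≈ 3.3964)
T = -15/2 + sqrt(2)/2 (T = (1*(15/4 - sqrt(2)/4))*(-2) = (15/4 - sqrt(2)/4)*(-2) = -15/2 + sqrt(2)/2 ≈ -6.7929)
T**3 = (-15/2 + sqrt(2)/2)**3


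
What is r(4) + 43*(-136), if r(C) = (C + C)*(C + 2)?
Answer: -5800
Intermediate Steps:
r(C) = 2*C*(2 + C) (r(C) = (2*C)*(2 + C) = 2*C*(2 + C))
r(4) + 43*(-136) = 2*4*(2 + 4) + 43*(-136) = 2*4*6 - 5848 = 48 - 5848 = -5800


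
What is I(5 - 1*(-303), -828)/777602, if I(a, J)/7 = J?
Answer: -414/55543 ≈ -0.0074537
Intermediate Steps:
I(a, J) = 7*J
I(5 - 1*(-303), -828)/777602 = (7*(-828))/777602 = -5796*1/777602 = -414/55543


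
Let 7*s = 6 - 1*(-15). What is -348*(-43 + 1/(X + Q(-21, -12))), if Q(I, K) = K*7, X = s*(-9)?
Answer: 553784/37 ≈ 14967.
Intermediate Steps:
s = 3 (s = (6 - 1*(-15))/7 = (6 + 15)/7 = (⅐)*21 = 3)
X = -27 (X = 3*(-9) = -27)
Q(I, K) = 7*K
-348*(-43 + 1/(X + Q(-21, -12))) = -348*(-43 + 1/(-27 + 7*(-12))) = -348*(-43 + 1/(-27 - 84)) = -348*(-43 + 1/(-111)) = -348*(-43 - 1/111) = -348*(-4774/111) = 553784/37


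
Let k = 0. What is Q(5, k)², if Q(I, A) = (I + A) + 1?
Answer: 36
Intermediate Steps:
Q(I, A) = 1 + A + I (Q(I, A) = (A + I) + 1 = 1 + A + I)
Q(5, k)² = (1 + 0 + 5)² = 6² = 36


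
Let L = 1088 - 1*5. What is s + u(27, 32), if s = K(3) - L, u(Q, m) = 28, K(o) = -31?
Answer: -1086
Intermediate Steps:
L = 1083 (L = 1088 - 5 = 1083)
s = -1114 (s = -31 - 1*1083 = -31 - 1083 = -1114)
s + u(27, 32) = -1114 + 28 = -1086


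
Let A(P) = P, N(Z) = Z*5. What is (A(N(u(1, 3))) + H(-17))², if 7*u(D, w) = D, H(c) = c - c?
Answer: 25/49 ≈ 0.51020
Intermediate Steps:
H(c) = 0
u(D, w) = D/7
N(Z) = 5*Z
(A(N(u(1, 3))) + H(-17))² = (5*((⅐)*1) + 0)² = (5*(⅐) + 0)² = (5/7 + 0)² = (5/7)² = 25/49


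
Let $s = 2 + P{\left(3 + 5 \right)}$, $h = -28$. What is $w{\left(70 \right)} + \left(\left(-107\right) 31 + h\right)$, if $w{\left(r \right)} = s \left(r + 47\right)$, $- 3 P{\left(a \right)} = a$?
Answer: $-3423$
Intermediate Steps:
$P{\left(a \right)} = - \frac{a}{3}$
$s = - \frac{2}{3}$ ($s = 2 - \frac{3 + 5}{3} = 2 - \frac{8}{3} = - \frac{2}{3} \approx -0.66667$)
$w{\left(r \right)} = - \frac{94}{3} - \frac{2 r}{3}$ ($w{\left(r \right)} = - \frac{2 \left(r + 47\right)}{3} = - \frac{2 \left(47 + r\right)}{3} = - \frac{94}{3} - \frac{2 r}{3}$)
$w{\left(70 \right)} + \left(\left(-107\right) 31 + h\right) = \left(- \frac{94}{3} - \frac{140}{3}\right) - 3345 = -78 - 3345 = -3423$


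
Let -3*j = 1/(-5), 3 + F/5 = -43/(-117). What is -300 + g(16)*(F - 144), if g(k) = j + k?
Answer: -4958008/1755 ≈ -2825.1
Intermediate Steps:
F = -1540/117 (F = -15 + 5*(-43/(-117)) = -15 + 5*(-43*(-1/117)) = -15 + 5*(43/117) = -15 + 215/117 = -1540/117 ≈ -13.162)
j = 1/15 (j = -1/3/(-5) = -1/3*(-1/5) = 1/15 ≈ 0.066667)
g(k) = 1/15 + k
-300 + g(16)*(F - 144) = -300 + (1/15 + 16)*(-1540/117 - 144) = -300 + (241/15)*(-18388/117) = -300 - 4431508/1755 = -4958008/1755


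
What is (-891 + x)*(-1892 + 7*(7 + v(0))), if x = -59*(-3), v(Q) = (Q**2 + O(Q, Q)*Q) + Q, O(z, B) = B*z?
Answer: 1315902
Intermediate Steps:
v(Q) = Q + Q**2 + Q**3 (v(Q) = (Q**2 + (Q*Q)*Q) + Q = (Q**2 + Q**2*Q) + Q = (Q**2 + Q**3) + Q = Q + Q**2 + Q**3)
x = 177
(-891 + x)*(-1892 + 7*(7 + v(0))) = (-891 + 177)*(-1892 + 7*(7 + 0*(1 + 0 + 0**2))) = -714*(-1892 + 7*(7 + 0*(1 + 0 + 0))) = -714*(-1892 + 7*(7 + 0*1)) = -714*(-1892 + 7*(7 + 0)) = -714*(-1892 + 7*7) = -714*(-1892 + 49) = -714*(-1843) = 1315902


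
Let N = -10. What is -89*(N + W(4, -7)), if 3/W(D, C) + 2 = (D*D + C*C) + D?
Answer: 59363/67 ≈ 886.01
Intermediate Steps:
W(D, C) = 3/(-2 + D + C² + D²) (W(D, C) = 3/(-2 + ((D*D + C*C) + D)) = 3/(-2 + ((D² + C²) + D)) = 3/(-2 + ((C² + D²) + D)) = 3/(-2 + (D + C² + D²)) = 3/(-2 + D + C² + D²))
-89*(N + W(4, -7)) = -89*(-10 + 3/(-2 + 4 + (-7)² + 4²)) = -89*(-10 + 3/(-2 + 4 + 49 + 16)) = -89*(-10 + 3/67) = -89*(-667/67) = 59363/67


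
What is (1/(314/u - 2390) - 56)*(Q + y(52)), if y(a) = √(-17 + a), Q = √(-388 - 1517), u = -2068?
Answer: -138400386*√35/2471417 - 138400386*I*√1905/2471417 ≈ -331.3 - 2444.2*I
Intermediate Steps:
Q = I*√1905 (Q = √(-1905) = I*√1905 ≈ 43.646*I)
(1/(314/u - 2390) - 56)*(Q + y(52)) = (1/(314/(-2068) - 2390) - 56)*(I*√1905 + √(-17 + 52)) = (1/(314*(-1/2068) - 2390) - 56)*(I*√1905 + √35) = (1/(-157/1034 - 2390) - 56)*(√35 + I*√1905) = (1/(-2471417/1034) - 56)*(√35 + I*√1905) = (-1034/2471417 - 56)*(√35 + I*√1905) = -138400386*(√35 + I*√1905)/2471417 = -138400386*√35/2471417 - 138400386*I*√1905/2471417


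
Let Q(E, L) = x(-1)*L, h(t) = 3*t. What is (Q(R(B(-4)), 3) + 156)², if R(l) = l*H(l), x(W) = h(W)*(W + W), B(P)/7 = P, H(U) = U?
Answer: 30276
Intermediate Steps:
B(P) = 7*P
x(W) = 6*W² (x(W) = (3*W)*(W + W) = (3*W)*(2*W) = 6*W²)
R(l) = l² (R(l) = l*l = l²)
Q(E, L) = 6*L (Q(E, L) = (6*(-1)²)*L = (6*1)*L = 6*L)
(Q(R(B(-4)), 3) + 156)² = (6*3 + 156)² = (18 + 156)² = 174² = 30276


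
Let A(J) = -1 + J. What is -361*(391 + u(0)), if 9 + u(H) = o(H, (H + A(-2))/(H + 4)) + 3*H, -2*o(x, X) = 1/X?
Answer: -414428/3 ≈ -1.3814e+5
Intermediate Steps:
o(x, X) = -1/(2*X)
u(H) = -9 + 3*H - (4 + H)/(2*(-3 + H)) (u(H) = -9 + (-(H + 4)/(H + (-1 - 2))/2 + 3*H) = -9 + (-(4 + H)/(H - 3)/2 + 3*H) = -9 + (-(4 + H)/(-3 + H)/2 + 3*H) = -9 + (-(4 + H)/(2*(-3 + H)) + 3*H) = -9 + (3*H - (4 + H)/(2*(-3 + H))) = -9 + 3*H - (4 + H)/(2*(-3 + H)))
-361*(391 + u(0)) = -361*(391 + (-4 - 1*0 + 6*(-3 + 0)**2)/(2*(-3 + 0))) = -361*(391 + (1/2)*(-4 + 0 + 6*(-3)**2)/(-3)) = -361*(391 + (1/2)*(-1/3)*(-4 + 0 + 6*9)) = -361*(391 + (1/2)*(-1/3)*(-4 + 0 + 54)) = -361*(391 + (1/2)*(-1/3)*50) = -361*(391 - 25/3) = -361*1148/3 = -414428/3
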